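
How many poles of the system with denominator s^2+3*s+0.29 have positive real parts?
s^2 + 3*s + 0.29 = (s + 0.1)(s + 2.9). Poles: -0.1, -2.9. RHP poles (Re>0): 0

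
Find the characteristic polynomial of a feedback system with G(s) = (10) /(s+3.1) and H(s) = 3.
Characteristic poly = G_den * H_den + G_num * H_num = (s + 3.1) + (30) = s + 33.1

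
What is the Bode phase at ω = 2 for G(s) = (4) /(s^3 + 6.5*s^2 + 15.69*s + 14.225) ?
Substitute s = j*2: G(j2) = -0.0687315 - 0.136471j.
∠G(j2) = atan2(Im, Re) = atan2(-0.136471, -0.0687315) = -116.73°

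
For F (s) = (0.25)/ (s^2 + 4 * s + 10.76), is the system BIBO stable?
Denominator: s^2 + 4*s + 10.76. Poles: -2 + 2.6j, -2 - 2.6j. All Re(p)<0: Yes (stable)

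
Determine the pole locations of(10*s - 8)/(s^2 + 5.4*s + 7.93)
Set denominator = 0: s^2 + 5.4*s + 7.93 = 0 → Poles: -2.7 + 0.8j, -2.7 - 0.8j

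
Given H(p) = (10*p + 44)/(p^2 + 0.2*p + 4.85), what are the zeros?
Set numerator = 0: 10*p + 44 = 0 → Zeros: -4.4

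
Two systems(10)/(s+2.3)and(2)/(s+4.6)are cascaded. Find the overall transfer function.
Series: H = H₁ · H₂ = (n₁·n₂)/(d₁·d₂).
Num: n₁·n₂ = 20. Den: d₁·d₂ = s^2 + 6.9*s + 10.58.
H(s) = (20)/(s^2 + 6.9*s + 10.58)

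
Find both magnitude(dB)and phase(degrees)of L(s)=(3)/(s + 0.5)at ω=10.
Substitute s = j*10: L(j10) = 0.0149626 - 0.299252j.
|L| = 20*log₁₀(sqrt(Re²+Im²)) = -10.47 dB.
∠L = atan2(Im, Re) = -87.14°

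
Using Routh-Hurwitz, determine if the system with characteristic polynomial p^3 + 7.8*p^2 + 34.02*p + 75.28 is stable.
Routh array:
p^3: [1, 34.02]; p^2: [7.8, 75.28]; p^1: [24.3687]; p^0: [75.28]
First column: [1, 7.8, 24.3687, 75.28]. Sign changes = 0.
Yes, stable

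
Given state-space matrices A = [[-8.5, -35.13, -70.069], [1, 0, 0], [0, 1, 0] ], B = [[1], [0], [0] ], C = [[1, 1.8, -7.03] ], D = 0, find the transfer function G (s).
G(s) = C(sI - A)⁻¹B + D.
Characteristic polynomial det(sI - A) = s^3 + 8.5*s^2 + 35.13*s + 70.069.
Numerator from C·adj(sI-A)·B + D·det(sI-A) = s^2 + 1.8*s - 7.03.
G(s) = (s^2 + 1.8*s - 7.03)/(s^3 + 8.5*s^2 + 35.13*s + 70.069)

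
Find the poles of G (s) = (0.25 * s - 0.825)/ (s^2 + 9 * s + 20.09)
Set denominator = 0: s^2 + 9*s + 20.09 = (s + 4.9)(s + 4.1) = 0 → Poles: -4.1, -4.9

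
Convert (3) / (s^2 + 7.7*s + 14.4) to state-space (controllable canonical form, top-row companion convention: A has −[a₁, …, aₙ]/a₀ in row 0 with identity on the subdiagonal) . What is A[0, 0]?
Reachable canonical form for den = s^2 + 7.7*s + 14.4: top row of A = -[a₁,a₂,...,aₙ]/a₀, ones on the subdiagonal, zeros elsewhere.
A = [[-7.7, -14.4], [1, 0]].
A[0,0] = -7.7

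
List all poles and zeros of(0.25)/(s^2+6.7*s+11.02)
Set denominator = 0: s^2 + 6.7*s + 11.02 = (s + 3.8)(s + 2.9) = 0 → Poles: -2.9, -3.8
Numerator is a nonzero constant (0.25) → Zeros: none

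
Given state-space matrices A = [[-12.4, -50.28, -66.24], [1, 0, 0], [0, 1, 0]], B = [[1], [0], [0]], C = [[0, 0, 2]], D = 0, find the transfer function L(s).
L(s) = C(sI - A)⁻¹B + D.
Characteristic polynomial det(sI - A) = s^3 + 12.4*s^2 + 50.28*s + 66.24.
Numerator from C·adj(sI-A)·B + D·det(sI-A) = 2.
L(s) = (2)/(s^3 + 12.4*s^2 + 50.28*s + 66.24)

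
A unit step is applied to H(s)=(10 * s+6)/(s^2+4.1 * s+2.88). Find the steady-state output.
FVT: lim_{t→∞} y(t) = lim_{s→0} s*Y(s) where Y(s) = H(s)/s.
= lim_{s→0} H(s) = H(0) = num(0)/den(0) = 6/2.88 = 2.083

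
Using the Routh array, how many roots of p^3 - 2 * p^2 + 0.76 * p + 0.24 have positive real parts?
Routh array:
p^3: [1, 0.76]; p^2: [-2, 0.24]; p^1: [0.88]; p^0: [0.24]
First column: [1, -2, 0.88, 0.24]. Sign changes = RHP roots = 2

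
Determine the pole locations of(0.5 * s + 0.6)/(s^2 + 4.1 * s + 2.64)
Set denominator = 0: s^2 + 4.1*s + 2.64 = (s + 0.8)(s + 3.3) = 0 → Poles: -0.8, -3.3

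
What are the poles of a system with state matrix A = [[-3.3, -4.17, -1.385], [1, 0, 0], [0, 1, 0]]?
Eigenvalues solve det(λI - A) = 0.
Characteristic polynomial: λ^3 + 3.3*λ^2 + 4.17*λ + 1.385 = 0.
Factor: (λ + 0.5)(λ^2 + 2.8*λ + 2.77) = 0.
Roots: -0.5, -1.4 + 0.9j, -1.4 - 0.9j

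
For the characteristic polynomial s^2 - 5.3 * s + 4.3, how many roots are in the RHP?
s^2 - 5.3*s + 4.3 = (s - 4.3)(s - 1). Poles: 1, 4.3. RHP poles (Re>0): 2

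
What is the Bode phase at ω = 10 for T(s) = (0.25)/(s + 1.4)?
Substitute s = j*10: T(j10) = 0.00343272 - 0.0245194j.
∠T(j10) = atan2(Im, Re) = atan2(-0.0245194, 0.00343272) = -82.03°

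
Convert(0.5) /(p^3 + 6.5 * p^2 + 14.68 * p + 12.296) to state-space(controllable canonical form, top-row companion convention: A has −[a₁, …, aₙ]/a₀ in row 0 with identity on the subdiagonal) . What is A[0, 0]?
Reachable canonical form for den = p^3 + 6.5*p^2 + 14.68*p + 12.296: top row of A = -[a₁,a₂,...,aₙ]/a₀, ones on the subdiagonal, zeros elsewhere.
A = [[-6.5, -14.68, -12.296], [1, 0, 0], [0, 1, 0]].
A[0,0] = -6.5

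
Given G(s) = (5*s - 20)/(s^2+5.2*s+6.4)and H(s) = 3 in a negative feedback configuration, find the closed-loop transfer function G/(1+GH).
Closed-loop T = G/(1+GH).
Numerator: G_num * H_den = 5*s - 20.
Denominator: G_den * H_den + G_num * H_num = (s^2 + 5.2*s + 6.4) + (15*s - 60) = s^2 + 20.2*s - 53.6.
T(s) = (5*s - 20)/(s^2 + 20.2*s - 53.6)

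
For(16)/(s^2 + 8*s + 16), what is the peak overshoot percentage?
Standard form: ωn²/(s²+2ζωn·s+ωn²) → ωn = 4, ζ = 1.
ζ ≥ 1, so the response is non-oscillatory: peak overshoot = 0%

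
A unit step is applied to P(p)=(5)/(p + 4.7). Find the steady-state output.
FVT: lim_{t→∞} y(t) = lim_{p→0} p*Y(p) where Y(p) = P(p)/p.
= lim_{p→0} P(p) = P(0) = num(0)/den(0) = 5/4.7 = 1.064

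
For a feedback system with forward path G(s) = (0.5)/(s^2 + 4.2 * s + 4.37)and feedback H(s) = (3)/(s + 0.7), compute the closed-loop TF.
Closed-loop T = G/(1+GH).
Numerator: G_num * H_den = 0.5*s + 0.35.
Denominator: G_den * H_den + G_num * H_num = (s^3 + 4.9*s^2 + 7.31*s + 3.059) + (1.5) = s^3 + 4.9*s^2 + 7.31*s + 4.559.
T(s) = (0.5*s + 0.35)/(s^3 + 4.9*s^2 + 7.31*s + 4.559)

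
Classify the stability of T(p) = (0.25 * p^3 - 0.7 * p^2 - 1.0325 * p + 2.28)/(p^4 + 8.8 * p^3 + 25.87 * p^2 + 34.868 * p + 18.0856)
Denominator: p^4 + 8.8*p^3 + 25.87*p^2 + 34.868*p + 18.0856 = (p + 1.3)(p + 4.7)(p^2 + 2.8*p + 2.96). Poles: -1.3, -1.4 + 1j, -1.4 - 1j, -4.7. Stable (all poles in LHP)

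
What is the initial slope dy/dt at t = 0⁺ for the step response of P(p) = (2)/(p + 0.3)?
IVT: y'(0⁺) = lim_{p→∞} p²·Y(p) = lim_{p→∞} p·P(p).
deg(num) = 0, deg(den) = 1, relative degree = 1, so p·P(p) → (leading num)/(leading den) = 2/1 = 2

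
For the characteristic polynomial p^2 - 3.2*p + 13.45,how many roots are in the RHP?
Poles: 1.6 + 3.3j, 1.6 - 3.3j. RHP poles (Re>0): 2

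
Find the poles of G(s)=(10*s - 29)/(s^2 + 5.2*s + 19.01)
Set denominator = 0: s^2 + 5.2*s + 19.01 = 0 → Poles: -2.6 + 3.5j, -2.6 - 3.5j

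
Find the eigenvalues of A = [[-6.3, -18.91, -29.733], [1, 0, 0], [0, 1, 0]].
Eigenvalues solve det(λI - A) = 0.
Characteristic polynomial: λ^3 + 6.3*λ^2 + 18.91*λ + 29.733 = 0.
Factor: (λ + 3.3)(λ^2 + 3*λ + 9.01) = 0.
Roots: -1.5 + 2.6j, -1.5 - 2.6j, -3.3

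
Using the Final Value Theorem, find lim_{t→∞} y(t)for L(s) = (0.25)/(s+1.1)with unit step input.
FVT: lim_{t→∞} y(t) = lim_{s→0} s*Y(s) where Y(s) = L(s)/s.
= lim_{s→0} L(s) = L(0) = num(0)/den(0) = 0.25/1.1 = 0.2273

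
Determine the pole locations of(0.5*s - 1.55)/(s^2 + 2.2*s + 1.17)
Set denominator = 0: s^2 + 2.2*s + 1.17 = (s + 1.3)(s + 0.9) = 0 → Poles: -0.9, -1.3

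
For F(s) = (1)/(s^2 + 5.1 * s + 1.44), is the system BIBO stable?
Denominator: s^2 + 5.1*s + 1.44 = (s + 0.3)(s + 4.8). Poles: -0.3, -4.8. All Re(p)<0: Yes (stable)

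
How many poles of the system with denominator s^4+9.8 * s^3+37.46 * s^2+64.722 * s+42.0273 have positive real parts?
s^4 + 9.8*s^3 + 37.46*s^2 + 64.722*s + 42.0273 = (s + 2.1)(s + 2.1)(s^2 + 5.6*s + 9.53). Poles: -2.1, -2.1, -2.8 + 1.3j, -2.8 - 1.3j. RHP poles (Re>0): 0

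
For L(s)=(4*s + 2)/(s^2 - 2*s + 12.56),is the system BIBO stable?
Denominator: s^2 - 2*s + 12.56. Poles: 1 + 3.4j, 1 - 3.4j. All Re(p)<0: No (unstable)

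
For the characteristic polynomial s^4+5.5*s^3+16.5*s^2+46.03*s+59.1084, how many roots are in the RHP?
s^4 + 5.5*s^3 + 16.5*s^2 + 46.03*s + 59.1084 = (s + 2.7)(s + 2.6)(s^2 + 0.2*s + 8.42). Poles: -0.1 + 2.9j, -0.1 - 2.9j, -2.6, -2.7. RHP poles (Re>0): 0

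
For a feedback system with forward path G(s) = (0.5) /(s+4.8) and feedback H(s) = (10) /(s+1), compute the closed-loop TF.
Closed-loop T = G/(1+GH).
Numerator: G_num * H_den = 0.5*s + 0.5.
Denominator: G_den * H_den + G_num * H_num = (s^2 + 5.8*s + 4.8) + (5) = s^2 + 5.8*s + 9.8.
T(s) = (0.5*s + 0.5)/(s^2 + 5.8*s + 9.8)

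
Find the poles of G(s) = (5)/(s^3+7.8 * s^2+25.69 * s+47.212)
Set denominator = 0: s^3 + 7.8*s^2 + 25.69*s + 47.212 = (s + 4.4)(s^2 + 3.4*s + 10.73) = 0 → Poles: -1.7 + 2.8j, -1.7 - 2.8j, -4.4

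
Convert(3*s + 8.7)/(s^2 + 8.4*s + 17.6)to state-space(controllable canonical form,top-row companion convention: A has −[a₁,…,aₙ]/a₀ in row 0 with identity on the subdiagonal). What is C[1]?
Reachable canonical form: C = numerator coefficients (right-aligned, zero-padded to length n).
num = 3*s + 8.7, C = [[3, 8.7]].
C[1] = 8.7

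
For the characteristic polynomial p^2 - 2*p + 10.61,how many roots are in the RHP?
Poles: 1 + 3.1j, 1 - 3.1j. RHP poles (Re>0): 2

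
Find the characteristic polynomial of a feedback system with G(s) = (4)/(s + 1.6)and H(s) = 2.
Characteristic poly = G_den * H_den + G_num * H_num = (s + 1.6) + (8) = s + 9.6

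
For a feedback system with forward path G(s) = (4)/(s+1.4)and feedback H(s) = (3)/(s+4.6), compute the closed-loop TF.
Closed-loop T = G/(1+GH).
Numerator: G_num * H_den = 4*s + 18.4.
Denominator: G_den * H_den + G_num * H_num = (s^2 + 6*s + 6.44) + (12) = s^2 + 6*s + 18.44.
T(s) = (4*s + 18.4)/(s^2 + 6*s + 18.44)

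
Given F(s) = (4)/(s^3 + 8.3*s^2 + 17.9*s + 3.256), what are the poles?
Set denominator = 0: s^3 + 8.3*s^2 + 17.9*s + 3.256 = (s + 4.4)(s + 0.2)(s + 3.7) = 0 → Poles: -0.2, -3.7, -4.4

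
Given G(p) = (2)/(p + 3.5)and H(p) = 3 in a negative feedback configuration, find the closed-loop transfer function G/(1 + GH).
Closed-loop T = G/(1+GH).
Numerator: G_num * H_den = 2.
Denominator: G_den * H_den + G_num * H_num = (p + 3.5) + (6) = p + 9.5.
T(p) = (2)/(p + 9.5)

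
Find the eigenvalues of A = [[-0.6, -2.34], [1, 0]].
Eigenvalues solve det(λI - A) = 0.
Characteristic polynomial: λ^2 + 0.6*λ + 2.34 = 0.
Roots: -0.3 + 1.5j, -0.3 - 1.5j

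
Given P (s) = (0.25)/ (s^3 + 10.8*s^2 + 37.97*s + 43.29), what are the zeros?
Numerator is a nonzero constant (0.25) → Zeros: none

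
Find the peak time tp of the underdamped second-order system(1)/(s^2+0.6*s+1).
Standard form: ωn²/(s²+2ζωn·s+ωn²) → ωn = 1, ζ = 0.3.
ωd = ωn·√(1-ζ²) = 1·√(1-0.3²) = 0.9539.
tp = π/ωd = π/0.9539 = 3.293 s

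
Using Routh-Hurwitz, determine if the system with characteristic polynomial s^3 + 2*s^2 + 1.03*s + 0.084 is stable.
Routh array:
s^3: [1, 1.03]; s^2: [2, 0.084]; s^1: [0.988]; s^0: [0.084]
First column: [1, 2, 0.988, 0.084]. Sign changes = 0.
Yes, stable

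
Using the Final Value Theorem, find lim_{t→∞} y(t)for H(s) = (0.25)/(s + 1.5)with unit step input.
FVT: lim_{t→∞} y(t) = lim_{s→0} s*Y(s) where Y(s) = H(s)/s.
= lim_{s→0} H(s) = H(0) = num(0)/den(0) = 0.25/1.5 = 0.1667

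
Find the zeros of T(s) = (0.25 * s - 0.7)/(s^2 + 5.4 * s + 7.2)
Set numerator = 0: 0.25*s - 0.7 = 0 → Zeros: 2.8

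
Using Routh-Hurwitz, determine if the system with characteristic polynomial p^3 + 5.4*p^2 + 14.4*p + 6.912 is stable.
Routh array:
p^3: [1, 14.4]; p^2: [5.4, 6.912]; p^1: [13.12]; p^0: [6.912]
First column: [1, 5.4, 13.12, 6.912]. Sign changes = 0.
Yes, stable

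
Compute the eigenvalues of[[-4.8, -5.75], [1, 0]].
Eigenvalues solve det(λI - A) = 0.
Characteristic polynomial: λ^2 + 4.8*λ + 5.75 = 0.
Factor: (λ + 2.3)(λ + 2.5) = 0.
Roots: -2.3, -2.5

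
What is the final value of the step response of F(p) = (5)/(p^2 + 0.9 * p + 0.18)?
FVT: lim_{t→∞} y(t) = lim_{p→0} p*Y(p) where Y(p) = F(p)/p.
= lim_{p→0} F(p) = F(0) = num(0)/den(0) = 5/0.18 = 27.78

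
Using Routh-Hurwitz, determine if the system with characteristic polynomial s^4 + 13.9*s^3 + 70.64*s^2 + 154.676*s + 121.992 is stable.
Routh array:
s^4: [1, 70.64, 121.992]; s^3: [13.9, 154.676]; s^2: [59.5122, 121.992]; s^1: [126.183]; s^0: [121.992]
First column: [1, 13.9, 59.5122, 126.183, 121.992]. Sign changes = 0.
Yes, stable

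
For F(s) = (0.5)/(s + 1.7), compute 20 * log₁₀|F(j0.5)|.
Substitute s = j*0.5: F(j0.5) = 0.270701 - 0.0796178j.
|F(j0.5)| = sqrt(Re² + Im²) = 0.2822.
20*log₁₀(0.2822) = -10.99 dB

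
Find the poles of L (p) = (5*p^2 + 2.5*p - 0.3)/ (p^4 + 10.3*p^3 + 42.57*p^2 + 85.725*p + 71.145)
Set denominator = 0: p^4 + 10.3*p^3 + 42.57*p^2 + 85.725*p + 71.145 = (p + 3.1)(p + 3)(p^2 + 4.2*p + 7.65) = 0 → Poles: -2.1 + 1.8j, -2.1 - 1.8j, -3, -3.1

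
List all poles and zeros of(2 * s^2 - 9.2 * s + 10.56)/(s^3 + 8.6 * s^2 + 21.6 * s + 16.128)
Set denominator = 0: s^3 + 8.6*s^2 + 21.6*s + 16.128 = (s + 1.4)(s + 2.4)(s + 4.8) = 0 → Poles: -1.4, -2.4, -4.8
Set numerator = 0: 2*s^2 - 9.2*s + 10.56 = 2*(s - 2.4)(s - 2.2) = 0 → Zeros: 2.2, 2.4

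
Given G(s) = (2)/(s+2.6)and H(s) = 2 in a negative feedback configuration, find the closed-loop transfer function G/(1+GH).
Closed-loop T = G/(1+GH).
Numerator: G_num * H_den = 2.
Denominator: G_den * H_den + G_num * H_num = (s + 2.6) + (4) = s + 6.6.
T(s) = (2)/(s + 6.6)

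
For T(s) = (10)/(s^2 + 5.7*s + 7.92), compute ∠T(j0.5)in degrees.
Substitute s = j*0.5: T(j0.5) = 1.14561 - 0.425682j.
∠T(j0.5) = atan2(Im, Re) = atan2(-0.425682, 1.14561) = -20.38°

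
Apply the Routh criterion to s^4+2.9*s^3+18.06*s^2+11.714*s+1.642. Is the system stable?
Routh array:
s^4: [1, 18.06, 1.642]; s^3: [2.9, 11.714]; s^2: [14.0207, 1.642]; s^1: [11.3744]; s^0: [1.642]
First column: [1, 2.9, 14.0207, 11.3744, 1.642]. Sign changes = 0.
Yes, stable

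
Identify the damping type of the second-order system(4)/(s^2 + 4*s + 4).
Standard form: ωn²/(s²+2ζωn·s+ωn²) gives ωn=2, ζ=1.
Critically damped (ζ = 1)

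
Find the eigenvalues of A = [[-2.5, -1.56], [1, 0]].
Eigenvalues solve det(λI - A) = 0.
Characteristic polynomial: λ^2 + 2.5*λ + 1.56 = 0.
Factor: (λ + 1.3)(λ + 1.2) = 0.
Roots: -1.2, -1.3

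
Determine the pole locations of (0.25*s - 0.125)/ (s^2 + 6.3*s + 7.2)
Set denominator = 0: s^2 + 6.3*s + 7.2 = (s + 4.8)(s + 1.5) = 0 → Poles: -1.5, -4.8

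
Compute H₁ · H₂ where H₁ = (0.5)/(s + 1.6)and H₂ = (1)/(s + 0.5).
Series: H = H₁ · H₂ = (n₁·n₂)/(d₁·d₂).
Num: n₁·n₂ = 0.5. Den: d₁·d₂ = s^2 + 2.1*s + 0.8.
H(s) = (0.5)/(s^2 + 2.1*s + 0.8)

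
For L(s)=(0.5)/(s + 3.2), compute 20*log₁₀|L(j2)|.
Substitute s = j*2: L(j2) = 0.11236 - 0.0702247j.
|L(j2)| = sqrt(Re² + Im²) = 0.1325.
20*log₁₀(0.1325) = -17.56 dB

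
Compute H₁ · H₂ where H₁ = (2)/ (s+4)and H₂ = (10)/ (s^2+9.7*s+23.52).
Series: H = H₁ · H₂ = (n₁·n₂)/(d₁·d₂).
Num: n₁·n₂ = 20. Den: d₁·d₂ = s^3 + 13.7*s^2 + 62.32*s + 94.08.
H(s) = (20)/(s^3 + 13.7*s^2 + 62.32*s + 94.08)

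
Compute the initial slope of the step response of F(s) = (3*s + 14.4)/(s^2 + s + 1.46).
IVT: y'(0⁺) = lim_{s→∞} s²·Y(s) = lim_{s→∞} s·F(s).
deg(num) = 1, deg(den) = 2, relative degree = 1, so s·F(s) → (leading num)/(leading den) = 3/1 = 3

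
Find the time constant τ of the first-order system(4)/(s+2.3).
First-order system: τ = -1/pole. Pole = -2.3. τ = -1/(-2.3) = 0.4348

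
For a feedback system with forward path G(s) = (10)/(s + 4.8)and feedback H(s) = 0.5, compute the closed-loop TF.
Closed-loop T = G/(1+GH).
Numerator: G_num * H_den = 10.
Denominator: G_den * H_den + G_num * H_num = (s + 4.8) + (5) = s + 9.8.
T(s) = (10)/(s + 9.8)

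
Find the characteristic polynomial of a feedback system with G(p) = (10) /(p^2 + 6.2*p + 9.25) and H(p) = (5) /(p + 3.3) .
Characteristic poly = G_den * H_den + G_num * H_num = (p^3 + 9.5*p^2 + 29.71*p + 30.525) + (50) = p^3 + 9.5*p^2 + 29.71*p + 80.525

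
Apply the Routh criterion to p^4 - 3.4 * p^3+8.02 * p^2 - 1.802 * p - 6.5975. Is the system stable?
Routh array:
p^4: [1, 8.02, -6.5975]; p^3: [-3.4, -1.802]; p^2: [7.49, -6.5975]; p^1: [-4.79686]; p^0: [-6.5975]
First column: [1, -3.4, 7.49, -4.79686, -6.5975]. Sign changes = 3.
No, unstable (3 RHP root(s))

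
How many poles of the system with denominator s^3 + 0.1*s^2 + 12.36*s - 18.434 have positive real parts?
s^3 + 0.1*s^2 + 12.36*s - 18.434 = (s - 1.3)(s^2 + 1.4*s + 14.18). Poles: -0.7 + 3.7j, -0.7 - 3.7j, 1.3. RHP poles (Re>0): 1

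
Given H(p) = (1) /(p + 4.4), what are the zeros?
Numerator is a nonzero constant (1) → Zeros: none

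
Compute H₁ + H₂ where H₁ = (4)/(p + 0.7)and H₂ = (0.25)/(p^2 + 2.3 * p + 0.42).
Parallel: H = H₁ + H₂ = (n₁·d₂ + n₂·d₁)/(d₁·d₂).
n₁·d₂ = 4*p^2 + 9.2*p + 1.68. n₂·d₁ = 0.25*p + 0.175. Sum = 4*p^2 + 9.45*p + 1.855. d₁·d₂ = p^3 + 3*p^2 + 2.03*p + 0.294.
H(p) = (4*p^2 + 9.45*p + 1.855)/(p^3 + 3*p^2 + 2.03*p + 0.294)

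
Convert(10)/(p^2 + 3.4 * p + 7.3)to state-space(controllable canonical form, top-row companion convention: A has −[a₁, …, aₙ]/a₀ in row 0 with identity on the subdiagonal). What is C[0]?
Reachable canonical form: C = numerator coefficients (right-aligned, zero-padded to length n).
num = 10, C = [[0, 10]].
C[0] = 0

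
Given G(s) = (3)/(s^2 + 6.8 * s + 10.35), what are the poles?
Set denominator = 0: s^2 + 6.8*s + 10.35 = (s + 4.5)(s + 2.3) = 0 → Poles: -2.3, -4.5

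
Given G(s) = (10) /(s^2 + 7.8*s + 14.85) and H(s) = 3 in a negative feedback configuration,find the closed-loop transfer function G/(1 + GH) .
Closed-loop T = G/(1+GH).
Numerator: G_num * H_den = 10.
Denominator: G_den * H_den + G_num * H_num = (s^2 + 7.8*s + 14.85) + (30) = s^2 + 7.8*s + 44.85.
T(s) = (10)/(s^2 + 7.8*s + 44.85)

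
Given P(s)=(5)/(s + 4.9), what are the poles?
Set denominator = 0: s + 4.9 = 0 → Poles: -4.9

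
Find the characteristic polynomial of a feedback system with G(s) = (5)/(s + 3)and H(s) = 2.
Characteristic poly = G_den * H_den + G_num * H_num = (s + 3) + (10) = s + 13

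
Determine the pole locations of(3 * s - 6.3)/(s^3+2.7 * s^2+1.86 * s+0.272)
Set denominator = 0: s^3 + 2.7*s^2 + 1.86*s + 0.272 = (s + 1.7)(s + 0.2)(s + 0.8) = 0 → Poles: -0.2, -0.8, -1.7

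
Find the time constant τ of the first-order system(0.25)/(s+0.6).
First-order system: τ = -1/pole. Pole = -0.6. τ = -1/(-0.6) = 1.667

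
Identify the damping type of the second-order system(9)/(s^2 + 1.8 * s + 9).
Standard form: ωn²/(s²+2ζωn·s+ωn²) gives ωn=3, ζ=0.3.
Underdamped (ζ = 0.3 < 1)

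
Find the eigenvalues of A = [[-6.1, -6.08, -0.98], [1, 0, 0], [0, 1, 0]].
Eigenvalues solve det(λI - A) = 0.
Characteristic polynomial: λ^3 + 6.1*λ^2 + 6.08*λ + 0.98 = 0.
Factor: (λ + 0.2)(λ + 1)(λ + 4.9) = 0.
Roots: -0.2, -1, -4.9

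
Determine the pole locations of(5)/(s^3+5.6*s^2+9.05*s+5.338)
Set denominator = 0: s^3 + 5.6*s^2 + 9.05*s + 5.338 = (s + 3.4)(s^2 + 2.2*s + 1.57) = 0 → Poles: -1.1 + 0.6j, -1.1 - 0.6j, -3.4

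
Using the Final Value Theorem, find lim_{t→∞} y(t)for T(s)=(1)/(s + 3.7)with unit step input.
FVT: lim_{t→∞} y(t) = lim_{s→0} s*Y(s) where Y(s) = T(s)/s.
= lim_{s→0} T(s) = T(0) = num(0)/den(0) = 1/3.7 = 0.2703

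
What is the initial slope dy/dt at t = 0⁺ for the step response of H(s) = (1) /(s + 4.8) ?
IVT: y'(0⁺) = lim_{s→∞} s²·Y(s) = lim_{s→∞} s·H(s).
deg(num) = 0, deg(den) = 1, relative degree = 1, so s·H(s) → (leading num)/(leading den) = 1/1 = 1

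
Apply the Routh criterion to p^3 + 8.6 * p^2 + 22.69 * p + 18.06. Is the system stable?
Routh array:
p^3: [1, 22.69]; p^2: [8.6, 18.06]; p^1: [20.59]; p^0: [18.06]
First column: [1, 8.6, 20.59, 18.06]. Sign changes = 0.
Yes, stable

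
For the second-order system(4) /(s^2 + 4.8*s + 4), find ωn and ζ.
Standard form: ωn²/(s²+2ζωn·s+ωn²).
const=4=ωn² → ωn=2, s coeff=4.8=2ζωn → ζ=1.2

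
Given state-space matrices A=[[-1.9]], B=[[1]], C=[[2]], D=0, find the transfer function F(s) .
F(s) = C(sI - A)⁻¹B + D.
Characteristic polynomial det(sI - A) = s + 1.9.
Numerator from C·adj(sI-A)·B + D·det(sI-A) = 2.
F(s) = (2)/(s + 1.9)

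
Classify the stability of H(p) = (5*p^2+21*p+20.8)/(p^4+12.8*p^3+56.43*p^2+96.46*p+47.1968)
Denominator: p^4 + 12.8*p^3 + 56.43*p^2 + 96.46*p + 47.1968 = (p + 0.8)(p + 2.8)(p + 4.9)(p + 4.3). Poles: -0.8, -2.8, -4.3, -4.9. Stable (all poles in LHP)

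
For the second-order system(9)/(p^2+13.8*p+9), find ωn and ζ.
Standard form: ωn²/(p²+2ζωn·p+ωn²).
const=9=ωn² → ωn=3, p coeff=13.8=2ζωn → ζ=2.3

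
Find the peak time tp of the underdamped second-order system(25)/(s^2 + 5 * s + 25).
Standard form: ωn²/(s²+2ζωn·s+ωn²) → ωn = 5, ζ = 0.5.
ωd = ωn·√(1-ζ²) = 5·√(1-0.5²) = 4.33.
tp = π/ωd = π/4.33 = 0.7255 s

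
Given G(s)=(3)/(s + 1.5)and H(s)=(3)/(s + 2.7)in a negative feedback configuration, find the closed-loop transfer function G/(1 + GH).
Closed-loop T = G/(1+GH).
Numerator: G_num * H_den = 3*s + 8.1.
Denominator: G_den * H_den + G_num * H_num = (s^2 + 4.2*s + 4.05) + (9) = s^2 + 4.2*s + 13.05.
T(s) = (3*s + 8.1)/(s^2 + 4.2*s + 13.05)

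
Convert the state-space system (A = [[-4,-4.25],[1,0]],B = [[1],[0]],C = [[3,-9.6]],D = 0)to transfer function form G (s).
G(s) = C(sI - A)⁻¹B + D.
Characteristic polynomial det(sI - A) = s^2 + 4*s + 4.25.
Numerator from C·adj(sI-A)·B + D·det(sI-A) = 3*s - 9.6.
G(s) = (3*s - 9.6)/(s^2 + 4*s + 4.25)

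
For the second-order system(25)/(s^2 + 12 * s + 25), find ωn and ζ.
Standard form: ωn²/(s²+2ζωn·s+ωn²).
const=25=ωn² → ωn=5, s coeff=12=2ζωn → ζ=1.2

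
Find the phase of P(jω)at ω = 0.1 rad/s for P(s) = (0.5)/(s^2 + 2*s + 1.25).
Substitute s = j*0.1: P(j0.1) = 0.393002 - 0.0633874j.
∠P(j0.1) = atan2(Im, Re) = atan2(-0.0633874, 0.393002) = -9.16°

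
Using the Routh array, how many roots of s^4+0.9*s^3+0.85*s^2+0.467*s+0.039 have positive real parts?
Routh array:
s^4: [1, 0.85, 0.039]; s^3: [0.9, 0.467]; s^2: [0.331111, 0.039]; s^1: [0.360993]; s^0: [0.039]
First column: [1, 0.9, 0.331111, 0.360993, 0.039]. Sign changes = RHP roots = 0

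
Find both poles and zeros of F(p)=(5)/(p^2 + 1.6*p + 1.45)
Set denominator = 0: p^2 + 1.6*p + 1.45 = 0 → Poles: -0.8 + 0.9j, -0.8 - 0.9j
Numerator is a nonzero constant (5) → Zeros: none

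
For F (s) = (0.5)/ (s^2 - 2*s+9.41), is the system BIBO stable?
Denominator: s^2 - 2*s + 9.41. Poles: 1 + 2.9j, 1 - 2.9j. All Re(p)<0: No (unstable)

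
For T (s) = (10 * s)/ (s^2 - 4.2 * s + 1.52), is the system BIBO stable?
Denominator: s^2 - 4.2*s + 1.52 = (s - 0.4)(s - 3.8). Poles: 0.4, 3.8. All Re(p)<0: No (unstable)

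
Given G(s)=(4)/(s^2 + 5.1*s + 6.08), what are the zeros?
Numerator is a nonzero constant (4) → Zeros: none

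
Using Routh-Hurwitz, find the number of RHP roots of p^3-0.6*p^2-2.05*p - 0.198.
Routh array:
p^3: [1, -2.05]; p^2: [-0.6, -0.198]; p^1: [-2.38]; p^0: [-0.198]
First column: [1, -0.6, -2.38, -0.198]. Sign changes = RHP roots = 1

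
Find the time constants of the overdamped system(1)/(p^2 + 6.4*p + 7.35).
Overdamped: real poles at -4.9, -1.5. τ = -1/pole → τ₁ = 0.2041, τ₂ = 0.6667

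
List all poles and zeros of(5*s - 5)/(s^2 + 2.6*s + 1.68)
Set denominator = 0: s^2 + 2.6*s + 1.68 = (s + 1.2)(s + 1.4) = 0 → Poles: -1.2, -1.4
Set numerator = 0: 5*s - 5 = 0 → Zeros: 1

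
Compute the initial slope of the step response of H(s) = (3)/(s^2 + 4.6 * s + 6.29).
IVT: y'(0⁺) = lim_{s→∞} s²·Y(s) = lim_{s→∞} s·H(s).
deg(num) = 0, deg(den) = 2, relative degree = 2 ≥ 2, so s·H(s) → 0. Initial slope = 0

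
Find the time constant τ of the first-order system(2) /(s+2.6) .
First-order system: τ = -1/pole. Pole = -2.6. τ = -1/(-2.6) = 0.3846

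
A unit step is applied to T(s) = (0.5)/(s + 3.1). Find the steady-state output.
FVT: lim_{t→∞} y(t) = lim_{s→0} s*Y(s) where Y(s) = T(s)/s.
= lim_{s→0} T(s) = T(0) = num(0)/den(0) = 0.5/3.1 = 0.1613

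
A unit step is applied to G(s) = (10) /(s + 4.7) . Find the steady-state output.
FVT: lim_{t→∞} y(t) = lim_{s→0} s*Y(s) where Y(s) = G(s)/s.
= lim_{s→0} G(s) = G(0) = num(0)/den(0) = 10/4.7 = 2.128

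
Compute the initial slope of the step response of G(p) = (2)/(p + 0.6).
IVT: y'(0⁺) = lim_{p→∞} p²·Y(p) = lim_{p→∞} p·G(p).
deg(num) = 0, deg(den) = 1, relative degree = 1, so p·G(p) → (leading num)/(leading den) = 2/1 = 2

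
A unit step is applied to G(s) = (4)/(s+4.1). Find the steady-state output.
FVT: lim_{t→∞} y(t) = lim_{s→0} s*Y(s) where Y(s) = G(s)/s.
= lim_{s→0} G(s) = G(0) = num(0)/den(0) = 4/4.1 = 0.9756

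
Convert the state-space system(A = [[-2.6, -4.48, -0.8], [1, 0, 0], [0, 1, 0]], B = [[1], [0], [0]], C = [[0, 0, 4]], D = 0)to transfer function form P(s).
P(s) = C(sI - A)⁻¹B + D.
Characteristic polynomial det(sI - A) = s^3 + 2.6*s^2 + 4.48*s + 0.8.
Numerator from C·adj(sI-A)·B + D·det(sI-A) = 4.
P(s) = (4)/(s^3 + 2.6*s^2 + 4.48*s + 0.8)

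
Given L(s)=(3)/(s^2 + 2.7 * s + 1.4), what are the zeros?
Numerator is a nonzero constant (3) → Zeros: none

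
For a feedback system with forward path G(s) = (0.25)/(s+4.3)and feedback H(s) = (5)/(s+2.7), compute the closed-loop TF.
Closed-loop T = G/(1+GH).
Numerator: G_num * H_den = 0.25*s + 0.675.
Denominator: G_den * H_den + G_num * H_num = (s^2 + 7*s + 11.61) + (1.25) = s^2 + 7*s + 12.86.
T(s) = (0.25*s + 0.675)/(s^2 + 7*s + 12.86)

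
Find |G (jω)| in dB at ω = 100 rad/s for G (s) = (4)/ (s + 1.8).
Substitute s = j*100: G(j100) = 0.000719767 - 0.039987j.
|G(j100)| = sqrt(Re² + Im²) = 0.03999.
20*log₁₀(0.03999) = -27.96 dB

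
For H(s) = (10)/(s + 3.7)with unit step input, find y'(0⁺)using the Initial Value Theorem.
IVT: y'(0⁺) = lim_{s→∞} s²·Y(s) = lim_{s→∞} s·H(s).
deg(num) = 0, deg(den) = 1, relative degree = 1, so s·H(s) → (leading num)/(leading den) = 10/1 = 10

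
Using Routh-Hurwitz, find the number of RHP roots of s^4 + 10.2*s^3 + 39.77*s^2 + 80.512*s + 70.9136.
Routh array:
s^4: [1, 39.77, 70.9136]; s^3: [10.2, 80.512]; s^2: [31.8767, 70.9136]; s^1: [57.8208]; s^0: [70.9136]
First column: [1, 10.2, 31.8767, 57.8208, 70.9136]. Sign changes = RHP roots = 0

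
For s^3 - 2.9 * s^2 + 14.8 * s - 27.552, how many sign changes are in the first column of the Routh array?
Routh array:
s^3: [1, 14.8]; s^2: [-2.9, -27.552]; s^1: [5.29931]; s^0: [-27.552]
First column: [1, -2.9, 5.29931, -27.552]. Sign changes = 3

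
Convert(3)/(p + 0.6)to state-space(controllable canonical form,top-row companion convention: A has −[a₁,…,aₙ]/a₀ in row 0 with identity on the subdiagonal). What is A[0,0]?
Reachable canonical form for den = p + 0.6: top row of A = -[a₁,a₂,...,aₙ]/a₀, ones on the subdiagonal, zeros elsewhere.
A = [[-0.6]].
A[0,0] = -0.6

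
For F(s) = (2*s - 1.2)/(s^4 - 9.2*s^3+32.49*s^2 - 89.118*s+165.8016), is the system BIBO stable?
Denominator: s^4 - 9.2*s^3 + 32.49*s^2 - 89.118*s + 165.8016 = (s - 3.8)(s - 4.8)(s^2 - 0.6*s + 9.09). Poles: 0.3 + 3j, 0.3 - 3j, 3.8, 4.8. All Re(p)<0: No (unstable)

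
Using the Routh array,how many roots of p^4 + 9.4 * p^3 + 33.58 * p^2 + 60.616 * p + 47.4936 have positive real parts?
Routh array:
p^4: [1, 33.58, 47.4936]; p^3: [9.4, 60.616]; p^2: [27.1315, 47.4936]; p^1: [44.1613]; p^0: [47.4936]
First column: [1, 9.4, 27.1315, 44.1613, 47.4936]. Sign changes = RHP roots = 0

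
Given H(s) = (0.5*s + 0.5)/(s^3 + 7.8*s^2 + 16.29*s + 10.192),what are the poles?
Set denominator = 0: s^3 + 7.8*s^2 + 16.29*s + 10.192 = (s + 1.6)(s + 4.9)(s + 1.3) = 0 → Poles: -1.3, -1.6, -4.9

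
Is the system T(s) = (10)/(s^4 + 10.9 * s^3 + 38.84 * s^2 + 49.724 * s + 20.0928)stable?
Denominator: s^4 + 10.9*s^3 + 38.84*s^2 + 49.724*s + 20.0928 = (s + 4.2)(s + 1.3)(s + 0.8)(s + 4.6). Poles: -0.8, -1.3, -4.2, -4.6. All Re(p)<0: Yes (stable)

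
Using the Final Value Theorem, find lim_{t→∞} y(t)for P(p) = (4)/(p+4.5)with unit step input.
FVT: lim_{t→∞} y(t) = lim_{p→0} p*Y(p) where Y(p) = P(p)/p.
= lim_{p→0} P(p) = P(0) = num(0)/den(0) = 4/4.5 = 0.8889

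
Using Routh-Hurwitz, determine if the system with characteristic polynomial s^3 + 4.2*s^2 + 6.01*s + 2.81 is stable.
Routh array:
s^3: [1, 6.01]; s^2: [4.2, 2.81]; s^1: [5.34095]; s^0: [2.81]
First column: [1, 4.2, 5.34095, 2.81]. Sign changes = 0.
Yes, stable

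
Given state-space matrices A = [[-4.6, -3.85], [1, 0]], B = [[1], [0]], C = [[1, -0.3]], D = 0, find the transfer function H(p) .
H(p) = C(pI - A)⁻¹B + D.
Characteristic polynomial det(pI - A) = p^2 + 4.6*p + 3.85.
Numerator from C·adj(pI-A)·B + D·det(pI-A) = p - 0.3.
H(p) = (p - 0.3)/(p^2 + 4.6*p + 3.85)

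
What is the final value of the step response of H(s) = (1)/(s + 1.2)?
FVT: lim_{t→∞} y(t) = lim_{s→0} s*Y(s) where Y(s) = H(s)/s.
= lim_{s→0} H(s) = H(0) = num(0)/den(0) = 1/1.2 = 0.8333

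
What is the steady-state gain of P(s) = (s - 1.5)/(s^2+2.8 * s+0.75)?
DC gain = P(0) = num(0)/den(0) = -1.5/0.75 = -2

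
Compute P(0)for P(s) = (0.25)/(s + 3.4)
DC gain = P(0) = num(0)/den(0) = 0.25/3.4 = 0.07353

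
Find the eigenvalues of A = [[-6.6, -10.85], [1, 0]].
Eigenvalues solve det(λI - A) = 0.
Characteristic polynomial: λ^2 + 6.6*λ + 10.85 = 0.
Factor: (λ + 3.1)(λ + 3.5) = 0.
Roots: -3.1, -3.5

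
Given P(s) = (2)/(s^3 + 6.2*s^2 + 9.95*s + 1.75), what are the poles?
Set denominator = 0: s^3 + 6.2*s^2 + 9.95*s + 1.75 = (s + 2.5)(s + 3.5)(s + 0.2) = 0 → Poles: -0.2, -2.5, -3.5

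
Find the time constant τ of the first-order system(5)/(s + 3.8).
First-order system: τ = -1/pole. Pole = -3.8. τ = -1/(-3.8) = 0.2632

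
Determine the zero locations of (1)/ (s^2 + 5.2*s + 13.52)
Numerator is a nonzero constant (1) → Zeros: none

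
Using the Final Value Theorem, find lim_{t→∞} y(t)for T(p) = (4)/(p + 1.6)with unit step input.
FVT: lim_{t→∞} y(t) = lim_{p→0} p*Y(p) where Y(p) = T(p)/p.
= lim_{p→0} T(p) = T(0) = num(0)/den(0) = 4/1.6 = 2.5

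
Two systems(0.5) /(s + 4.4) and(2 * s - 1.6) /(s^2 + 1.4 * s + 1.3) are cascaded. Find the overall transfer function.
Series: H = H₁ · H₂ = (n₁·n₂)/(d₁·d₂).
Num: n₁·n₂ = s - 0.8. Den: d₁·d₂ = s^3 + 5.8*s^2 + 7.46*s + 5.72.
H(s) = (s - 0.8)/(s^3 + 5.8*s^2 + 7.46*s + 5.72)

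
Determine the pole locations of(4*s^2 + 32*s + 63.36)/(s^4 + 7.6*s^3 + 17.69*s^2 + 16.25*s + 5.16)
Set denominator = 0: s^4 + 7.6*s^3 + 17.69*s^2 + 16.25*s + 5.16 = (s + 1.5)(s + 4.3)(s + 1)(s + 0.8) = 0 → Poles: -0.8, -1, -1.5, -4.3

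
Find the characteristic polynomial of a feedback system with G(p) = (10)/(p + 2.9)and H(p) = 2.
Characteristic poly = G_den * H_den + G_num * H_num = (p + 2.9) + (20) = p + 22.9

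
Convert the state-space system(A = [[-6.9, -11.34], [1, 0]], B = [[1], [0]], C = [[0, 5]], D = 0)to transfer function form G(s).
G(s) = C(sI - A)⁻¹B + D.
Characteristic polynomial det(sI - A) = s^2 + 6.9*s + 11.34.
Numerator from C·adj(sI-A)·B + D·det(sI-A) = 5.
G(s) = (5)/(s^2 + 6.9*s + 11.34)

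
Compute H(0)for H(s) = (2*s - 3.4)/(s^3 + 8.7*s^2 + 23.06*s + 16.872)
DC gain = H(0) = num(0)/den(0) = -3.4/16.872 = -0.2015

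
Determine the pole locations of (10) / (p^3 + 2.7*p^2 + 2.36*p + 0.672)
Set denominator = 0: p^3 + 2.7*p^2 + 2.36*p + 0.672 = (p + 0.7)(p + 1.2)(p + 0.8) = 0 → Poles: -0.7, -0.8, -1.2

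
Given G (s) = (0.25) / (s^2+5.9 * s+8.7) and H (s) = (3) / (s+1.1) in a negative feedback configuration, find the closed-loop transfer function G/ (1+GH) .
Closed-loop T = G/(1+GH).
Numerator: G_num * H_den = 0.25*s + 0.275.
Denominator: G_den * H_den + G_num * H_num = (s^3 + 7*s^2 + 15.19*s + 9.57) + (0.75) = s^3 + 7*s^2 + 15.19*s + 10.32.
T(s) = (0.25*s + 0.275)/(s^3 + 7*s^2 + 15.19*s + 10.32)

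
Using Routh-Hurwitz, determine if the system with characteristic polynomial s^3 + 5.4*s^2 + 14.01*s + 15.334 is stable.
Routh array:
s^3: [1, 14.01]; s^2: [5.4, 15.334]; s^1: [11.1704]; s^0: [15.334]
First column: [1, 5.4, 11.1704, 15.334]. Sign changes = 0.
Yes, stable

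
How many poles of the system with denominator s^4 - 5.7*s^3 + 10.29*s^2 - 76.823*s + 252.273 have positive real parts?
s^4 - 5.7*s^3 + 10.29*s^2 - 76.823*s + 252.273 = (s - 4.2)(s - 4.1)(s^2 + 2.6*s + 14.65). Poles: -1.3 + 3.6j, -1.3 - 3.6j, 4.1, 4.2. RHP poles (Re>0): 2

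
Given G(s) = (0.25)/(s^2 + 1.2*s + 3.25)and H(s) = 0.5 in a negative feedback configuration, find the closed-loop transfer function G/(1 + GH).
Closed-loop T = G/(1+GH).
Numerator: G_num * H_den = 0.25.
Denominator: G_den * H_den + G_num * H_num = (s^2 + 1.2*s + 3.25) + (0.125) = s^2 + 1.2*s + 3.375.
T(s) = (0.25)/(s^2 + 1.2*s + 3.375)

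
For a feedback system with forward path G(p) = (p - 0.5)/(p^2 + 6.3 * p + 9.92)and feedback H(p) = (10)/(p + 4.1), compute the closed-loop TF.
Closed-loop T = G/(1+GH).
Numerator: G_num * H_den = p^2 + 3.6*p - 2.05.
Denominator: G_den * H_den + G_num * H_num = (p^3 + 10.4*p^2 + 35.75*p + 40.672) + (10*p - 5) = p^3 + 10.4*p^2 + 45.75*p + 35.672.
T(p) = (p^2 + 3.6*p - 2.05)/(p^3 + 10.4*p^2 + 45.75*p + 35.672)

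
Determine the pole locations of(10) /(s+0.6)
Set denominator = 0: s + 0.6 = 0 → Poles: -0.6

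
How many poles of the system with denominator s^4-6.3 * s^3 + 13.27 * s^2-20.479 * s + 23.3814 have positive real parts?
s^4 - 6.3*s^3 + 13.27*s^2 - 20.479*s + 23.3814 = (s - 2.1)(s - 3.8)(s^2 - 0.4*s + 2.93). Poles: 0.2 + 1.7j, 0.2 - 1.7j, 2.1, 3.8. RHP poles (Re>0): 4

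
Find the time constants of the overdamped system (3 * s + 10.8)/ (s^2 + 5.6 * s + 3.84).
Overdamped: real poles at -4.8, -0.8. τ = -1/pole → τ₁ = 0.2083, τ₂ = 1.25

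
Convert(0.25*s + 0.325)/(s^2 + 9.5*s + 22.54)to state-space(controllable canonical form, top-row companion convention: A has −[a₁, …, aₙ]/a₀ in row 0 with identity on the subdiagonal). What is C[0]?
Reachable canonical form: C = numerator coefficients (right-aligned, zero-padded to length n).
num = 0.25*s + 0.325, C = [[0.25, 0.325]].
C[0] = 0.25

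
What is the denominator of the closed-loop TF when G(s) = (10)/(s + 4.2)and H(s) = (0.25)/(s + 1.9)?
Characteristic poly = G_den * H_den + G_num * H_num = (s^2 + 6.1*s + 7.98) + (2.5) = s^2 + 6.1*s + 10.48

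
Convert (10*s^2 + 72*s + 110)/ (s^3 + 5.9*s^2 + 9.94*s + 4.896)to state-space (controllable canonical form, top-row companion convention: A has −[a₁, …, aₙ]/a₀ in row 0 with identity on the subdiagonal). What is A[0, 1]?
Reachable canonical form for den = s^3 + 5.9*s^2 + 9.94*s + 4.896: top row of A = -[a₁,a₂,...,aₙ]/a₀, ones on the subdiagonal, zeros elsewhere.
A = [[-5.9, -9.94, -4.896], [1, 0, 0], [0, 1, 0]].
A[0,1] = -9.94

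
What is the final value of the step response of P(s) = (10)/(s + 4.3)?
FVT: lim_{t→∞} y(t) = lim_{s→0} s*Y(s) where Y(s) = P(s)/s.
= lim_{s→0} P(s) = P(0) = num(0)/den(0) = 10/4.3 = 2.326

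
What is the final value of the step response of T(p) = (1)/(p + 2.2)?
FVT: lim_{t→∞} y(t) = lim_{p→0} p*Y(p) where Y(p) = T(p)/p.
= lim_{p→0} T(p) = T(0) = num(0)/den(0) = 1/2.2 = 0.4545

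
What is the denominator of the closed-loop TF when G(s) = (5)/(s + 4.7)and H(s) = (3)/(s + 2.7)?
Characteristic poly = G_den * H_den + G_num * H_num = (s^2 + 7.4*s + 12.69) + (15) = s^2 + 7.4*s + 27.69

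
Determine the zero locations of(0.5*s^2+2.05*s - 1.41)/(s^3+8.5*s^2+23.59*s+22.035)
Set numerator = 0: 0.5*s^2 + 2.05*s - 1.41 = 0.5*(s + 4.7)(s - 0.6) = 0 → Zeros: -4.7, 0.6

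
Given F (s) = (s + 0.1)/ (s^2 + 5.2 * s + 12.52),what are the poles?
Set denominator = 0: s^2 + 5.2*s + 12.52 = 0 → Poles: -2.6 + 2.4j, -2.6 - 2.4j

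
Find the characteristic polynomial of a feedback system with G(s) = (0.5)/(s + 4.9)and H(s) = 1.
Characteristic poly = G_den * H_den + G_num * H_num = (s + 4.9) + (0.5) = s + 5.4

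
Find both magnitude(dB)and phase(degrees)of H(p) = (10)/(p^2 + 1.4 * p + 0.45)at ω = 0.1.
Substitute p = j*0.1: H(j0.1) = 20.6379 - 6.5666j.
|H| = 20*log₁₀(sqrt(Re²+Im²)) = 26.71 dB.
∠H = atan2(Im, Re) = -17.65°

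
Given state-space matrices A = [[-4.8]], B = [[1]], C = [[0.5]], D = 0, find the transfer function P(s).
P(s) = C(sI - A)⁻¹B + D.
Characteristic polynomial det(sI - A) = s + 4.8.
Numerator from C·adj(sI-A)·B + D·det(sI-A) = 0.5.
P(s) = (0.5)/(s + 4.8)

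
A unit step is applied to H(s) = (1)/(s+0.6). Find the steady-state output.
FVT: lim_{t→∞} y(t) = lim_{s→0} s*Y(s) where Y(s) = H(s)/s.
= lim_{s→0} H(s) = H(0) = num(0)/den(0) = 1/0.6 = 1.667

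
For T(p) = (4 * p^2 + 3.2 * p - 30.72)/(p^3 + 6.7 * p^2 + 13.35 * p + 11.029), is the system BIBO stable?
Denominator: p^3 + 6.7*p^2 + 13.35*p + 11.029 = (p + 4.1)(p^2 + 2.6*p + 2.69). Poles: -1.3 + 1j, -1.3 - 1j, -4.1. All Re(p)<0: Yes (stable)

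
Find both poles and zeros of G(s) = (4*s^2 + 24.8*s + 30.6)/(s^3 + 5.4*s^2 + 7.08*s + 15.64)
Set denominator = 0: s^3 + 5.4*s^2 + 7.08*s + 15.64 = (s + 4.6)(s^2 + 0.8*s + 3.4) = 0 → Poles: -0.4 + 1.8j, -0.4 - 1.8j, -4.6
Set numerator = 0: 4*s^2 + 24.8*s + 30.6 = 4*(s + 1.7)(s + 4.5) = 0 → Zeros: -1.7, -4.5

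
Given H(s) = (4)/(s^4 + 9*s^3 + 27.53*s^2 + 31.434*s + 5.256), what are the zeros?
Numerator is a nonzero constant (4) → Zeros: none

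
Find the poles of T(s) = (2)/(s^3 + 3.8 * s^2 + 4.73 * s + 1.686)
Set denominator = 0: s^3 + 3.8*s^2 + 4.73*s + 1.686 = (s + 0.6)(s^2 + 3.2*s + 2.81) = 0 → Poles: -0.6, -1.6 + 0.5j, -1.6 - 0.5j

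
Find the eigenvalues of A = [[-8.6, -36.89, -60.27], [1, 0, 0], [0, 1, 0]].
Eigenvalues solve det(λI - A) = 0.
Characteristic polynomial: λ^3 + 8.6*λ^2 + 36.89*λ + 60.27 = 0.
Factor: (λ + 3)(λ^2 + 5.6*λ + 20.09) = 0.
Roots: -2.8 + 3.5j, -2.8 - 3.5j, -3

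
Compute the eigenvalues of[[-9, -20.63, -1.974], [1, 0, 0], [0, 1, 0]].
Eigenvalues solve det(λI - A) = 0.
Characteristic polynomial: λ^3 + 9*λ^2 + 20.63*λ + 1.974 = 0.
Factor: (λ + 0.1)(λ + 4.7)(λ + 4.2) = 0.
Roots: -0.1, -4.2, -4.7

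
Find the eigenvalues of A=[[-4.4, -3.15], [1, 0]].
Eigenvalues solve det(λI - A) = 0.
Characteristic polynomial: λ^2 + 4.4*λ + 3.15 = 0.
Factor: (λ + 0.9)(λ + 3.5) = 0.
Roots: -0.9, -3.5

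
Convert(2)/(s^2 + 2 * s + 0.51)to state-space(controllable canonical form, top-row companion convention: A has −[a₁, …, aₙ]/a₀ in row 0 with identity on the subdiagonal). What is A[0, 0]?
Reachable canonical form for den = s^2 + 2*s + 0.51: top row of A = -[a₁,a₂,...,aₙ]/a₀, ones on the subdiagonal, zeros elsewhere.
A = [[-2, -0.51], [1, 0]].
A[0,0] = -2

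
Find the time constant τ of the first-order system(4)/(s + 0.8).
First-order system: τ = -1/pole. Pole = -0.8. τ = -1/(-0.8) = 1.25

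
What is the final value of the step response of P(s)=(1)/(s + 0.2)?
FVT: lim_{t→∞} y(t) = lim_{s→0} s*Y(s) where Y(s) = P(s)/s.
= lim_{s→0} P(s) = P(0) = num(0)/den(0) = 1/0.2 = 5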